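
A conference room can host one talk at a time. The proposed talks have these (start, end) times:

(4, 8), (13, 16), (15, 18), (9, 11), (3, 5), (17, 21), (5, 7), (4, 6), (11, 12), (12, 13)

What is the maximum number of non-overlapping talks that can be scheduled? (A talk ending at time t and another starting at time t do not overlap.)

Order by finish time; keep every interval that doesn't clash with the previous kept one.
By end time: (3,5), (4,6), (5,7), (4,8), (9,11), (11,12), (12,13), (13,16), (15,18), (17,21).
Pick (3,5); next start ≥ 5 → (5,7); next start ≥ 7 → (9,11); next start ≥ 11 → (11,12); next start ≥ 12 → (12,13); next start ≥ 13 → (13,16); next start ≥ 16 → (17,21).
Selected 7 talks.

7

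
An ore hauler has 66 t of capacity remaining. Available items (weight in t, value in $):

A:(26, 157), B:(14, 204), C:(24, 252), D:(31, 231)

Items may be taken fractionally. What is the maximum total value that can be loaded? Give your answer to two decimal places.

664.65

Sort by value per unit weight and fill in that order.
Ratios (sorted): B 14.57, C 10.50, D 7.45, A 6.04
take B (14 @ 204); take C (24 @ 252); take 28/31 of D → 208.65. Capacity used 66/66.
Total value = 664.65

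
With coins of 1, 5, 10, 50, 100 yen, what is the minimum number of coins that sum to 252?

5

252 − 2×100→52 − 1×50→2 − 2×1→0
Total coins = 2 + 1 + 2 = 5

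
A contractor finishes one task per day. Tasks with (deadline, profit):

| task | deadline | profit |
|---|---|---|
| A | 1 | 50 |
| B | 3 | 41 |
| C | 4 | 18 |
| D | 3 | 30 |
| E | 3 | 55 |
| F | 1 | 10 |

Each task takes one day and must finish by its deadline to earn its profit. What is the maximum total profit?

Sort by profit descending; place each in the latest free slot ≤ its deadline.
By profit: E(d3,55), A(d1,50), B(d3,41), D(d3,30), C(d4,18), F(d1,10)
E→slot 3; A→slot 1; B→slot 2; D skipped; C→slot 4; F skipped.
Profit = 50 + 41 + 55 + 18 = 164

164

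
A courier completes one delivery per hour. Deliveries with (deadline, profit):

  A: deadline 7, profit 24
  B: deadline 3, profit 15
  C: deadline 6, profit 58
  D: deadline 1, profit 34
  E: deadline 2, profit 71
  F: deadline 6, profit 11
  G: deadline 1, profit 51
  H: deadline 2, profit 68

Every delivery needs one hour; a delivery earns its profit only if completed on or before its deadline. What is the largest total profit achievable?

247

By profit: E(d2,71), H(d2,68), C(d6,58), G(d1,51), D(d1,34), A(d7,24), B(d3,15), F(d6,11)
E→slot 2; H→slot 1; C→slot 6; G skipped; D skipped; A→slot 7; B→slot 3; F→slot 5.
Profit = 68 + 71 + 15 + 11 + 58 + 24 = 247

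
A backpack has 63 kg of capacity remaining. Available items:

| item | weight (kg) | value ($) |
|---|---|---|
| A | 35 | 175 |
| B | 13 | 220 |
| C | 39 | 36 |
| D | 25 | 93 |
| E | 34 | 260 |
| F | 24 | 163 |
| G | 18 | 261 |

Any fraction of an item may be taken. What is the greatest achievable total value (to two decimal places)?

725.71

Sort by value per unit weight and fill in that order.
Ratios (sorted): B 16.92, G 14.50, E 7.65, F 6.79, A 5.00, D 3.72, C 0.92
take B (13 @ 220); take G (18 @ 261); take 32/34 of E → 244.71. Capacity used 63/63.
Total value = 725.71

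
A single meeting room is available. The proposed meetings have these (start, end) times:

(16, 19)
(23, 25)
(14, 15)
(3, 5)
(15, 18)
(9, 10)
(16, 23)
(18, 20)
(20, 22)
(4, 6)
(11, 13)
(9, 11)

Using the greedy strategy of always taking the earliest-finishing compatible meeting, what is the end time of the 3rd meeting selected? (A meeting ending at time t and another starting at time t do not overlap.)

13

Order by finish time; keep every interval that doesn't clash with the previous kept one.
By end time: (3,5), (4,6), (9,10), (9,11), (11,13), (14,15), (15,18), (16,19), (18,20), (20,22), (16,23), (23,25).
Pick (3,5); next start ≥ 5 → (9,10); next start ≥ 10 → (11,13); next start ≥ 13 → (14,15); next start ≥ 15 → (15,18); next start ≥ 18 → (18,20); next start ≥ 20 → (20,22); next start ≥ 22 → (23,25).
Selected: (3,5) (9,10) (11,13) (14,15) (15,18) (18,20) (20,22) (23,25)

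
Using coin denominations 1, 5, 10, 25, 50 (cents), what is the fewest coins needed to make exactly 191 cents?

Greedy: take as many of the largest coin as possible, then repeat with the remainder.
191 = 3×50 + 1×25 + 1×10 + 1×5 + 1×1
Total coins = 3 + 1 + 1 + 1 + 1 = 7

7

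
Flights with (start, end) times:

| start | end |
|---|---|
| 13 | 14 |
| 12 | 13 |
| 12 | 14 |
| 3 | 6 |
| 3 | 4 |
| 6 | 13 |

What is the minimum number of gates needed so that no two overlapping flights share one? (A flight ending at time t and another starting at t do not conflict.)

3

The answer is the maximum number of intervals overlapping at any instant.
starts: [3, 3, 6, 12, 12, 13]
ends:   [4, 6, 13, 13, 14, 14]
s3→1 s3→2 e4→1 e6→0 s6→1 s12→2 s12→3  — peak 3.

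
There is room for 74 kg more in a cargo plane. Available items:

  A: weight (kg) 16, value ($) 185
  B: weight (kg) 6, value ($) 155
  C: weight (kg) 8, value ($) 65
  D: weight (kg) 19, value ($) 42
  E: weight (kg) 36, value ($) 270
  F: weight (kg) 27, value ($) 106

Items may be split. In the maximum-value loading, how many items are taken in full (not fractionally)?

4

Ratios (sorted): B 25.83, A 11.56, C 8.12, E 7.50, F 3.93, D 2.21
take B (6 @ 155); take A (16 @ 185); take C (8 @ 65); take E (36 @ 270); take 8/27 of F → 31.41. Capacity used 74/74.
4 item(s) taken whole; one partial (take 8/27 of F).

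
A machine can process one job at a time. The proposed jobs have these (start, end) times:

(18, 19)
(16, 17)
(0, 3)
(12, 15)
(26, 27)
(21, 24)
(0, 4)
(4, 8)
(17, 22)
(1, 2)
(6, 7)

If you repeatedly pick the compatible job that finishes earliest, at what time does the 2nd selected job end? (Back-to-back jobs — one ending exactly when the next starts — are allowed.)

7

Greedy by earliest finish: after sorting by end time, pick each interval compatible with the last pick.
By end time: (1,2), (0,3), (0,4), (6,7), (4,8), (12,15), (16,17), (18,19), (17,22), (21,24), (26,27).
Pick (1,2); next start ≥ 2 → (6,7); next start ≥ 7 → (12,15); next start ≥ 15 → (16,17); next start ≥ 17 → (18,19); next start ≥ 19 → (21,24); next start ≥ 24 → (26,27).
Selected: (1,2) (6,7) (12,15) (16,17) (18,19) (21,24) (26,27)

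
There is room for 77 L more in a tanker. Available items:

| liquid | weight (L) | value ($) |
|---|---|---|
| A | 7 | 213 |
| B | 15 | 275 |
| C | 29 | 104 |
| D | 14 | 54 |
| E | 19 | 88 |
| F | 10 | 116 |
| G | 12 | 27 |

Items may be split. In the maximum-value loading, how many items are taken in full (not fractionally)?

Order: A (213/7=30.43) > B (275/15=18.33) > F (116/10=11.60) > E (88/19=4.63) > D (54/14=3.86) > C (104/29=3.59) > G (27/12=2.25)
Fill: take A (7 @ 213) → take B (15 @ 275) → take F (10 @ 116) → take E (19 @ 88) → take D (14 @ 54) → take 12/29 of C → 43.03; 77/77 used.
5 item(s) taken whole; one partial (take 12/29 of C).

5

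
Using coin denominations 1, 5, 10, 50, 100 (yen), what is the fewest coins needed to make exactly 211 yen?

211 − 2×100→11 − 1×10→1 − 1×1→0
Total coins = 2 + 1 + 1 = 4

4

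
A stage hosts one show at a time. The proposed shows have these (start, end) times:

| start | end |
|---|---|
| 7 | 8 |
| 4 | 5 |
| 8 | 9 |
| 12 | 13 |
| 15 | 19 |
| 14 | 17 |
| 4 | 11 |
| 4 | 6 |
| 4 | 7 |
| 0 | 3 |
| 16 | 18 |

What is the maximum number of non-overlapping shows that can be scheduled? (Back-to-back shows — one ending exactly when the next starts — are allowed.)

Greedy by earliest finish: after sorting by end time, pick each interval compatible with the last pick.
Sorted by end: (0,3)  (4,5)  (4,6)  (4,7)  (7,8)  (8,9)  (4,11)  (12,13)  (14,17)  (16,18)  (15,19)
take (0,3); take (4,5); skip (4,7); take (7,8); take (8,9); skip (4,11); take (12,13); take (14,17); skip (16,18).
Selected 6 shows.

6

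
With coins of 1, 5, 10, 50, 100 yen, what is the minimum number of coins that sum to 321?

Greedy: take as many of the largest coin as possible, then repeat with the remainder.
321 − 3×100→21 − 2×10→1 − 1×1→0
Total coins = 3 + 2 + 1 = 6

6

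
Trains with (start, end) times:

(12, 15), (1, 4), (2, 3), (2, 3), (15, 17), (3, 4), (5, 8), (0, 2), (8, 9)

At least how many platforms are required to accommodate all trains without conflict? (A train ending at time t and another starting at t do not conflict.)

The answer is the maximum number of intervals overlapping at any instant.
Events (time:±→running): 0:+→1 1:+→2 2:-→1 2:+→2 2:+→3 … peak 3.

3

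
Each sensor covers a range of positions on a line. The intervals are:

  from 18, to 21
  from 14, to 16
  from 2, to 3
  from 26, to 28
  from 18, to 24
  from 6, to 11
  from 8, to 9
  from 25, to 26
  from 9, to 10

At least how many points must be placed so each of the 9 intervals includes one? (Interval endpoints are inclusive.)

Sort by right endpoint; whenever an interval is uncovered, place a point at its right end.
Sorted: [2,3] [8,9] [9,10] [6,11] [14,16] [18,21] [18,24] [25,26] [26,28]
{[2,3]} hit by 3; {[8,9],[9,10],[6,11]} hit by 9; {[14,16]} hit by 16; {[18,21],[18,24]} hit by 21; {[25,26],[26,28]} hit by 26.
Points: 3, 9, 16, 21, 26 (5 total).

5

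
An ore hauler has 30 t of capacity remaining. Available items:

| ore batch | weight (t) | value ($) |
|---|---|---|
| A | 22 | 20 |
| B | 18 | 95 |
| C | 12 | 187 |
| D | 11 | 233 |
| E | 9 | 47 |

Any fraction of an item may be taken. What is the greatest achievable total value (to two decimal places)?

456.94

Order: D (233/11=21.18) > C (187/12=15.58) > B (95/18=5.28) > E (47/9=5.22) > A (20/22=0.91)
Fill: take D (11 @ 233) → take C (12 @ 187) → take 7/18 of B → 36.94; 30/30 used.
Total value = 456.94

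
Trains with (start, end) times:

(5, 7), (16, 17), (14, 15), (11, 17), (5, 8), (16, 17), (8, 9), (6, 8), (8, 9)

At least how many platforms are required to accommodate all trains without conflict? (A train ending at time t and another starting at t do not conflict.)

Events (time:±→running): 5:+→1 5:+→2 6:+→3 … peak 3.

3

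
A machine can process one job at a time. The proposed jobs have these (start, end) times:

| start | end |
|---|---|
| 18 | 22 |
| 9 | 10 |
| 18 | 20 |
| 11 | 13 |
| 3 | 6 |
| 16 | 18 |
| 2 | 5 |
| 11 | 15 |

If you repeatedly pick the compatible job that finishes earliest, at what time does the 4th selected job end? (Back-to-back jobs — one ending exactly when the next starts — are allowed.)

Sorted by end: (2,5)  (3,6)  (9,10)  (11,13)  (11,15)  (16,18)  (18,20)  (18,22)
take (2,5); take (9,10); take (11,13); skip (11,15); take (16,18); take (18,20).
Selected: (2,5) (9,10) (11,13) (16,18) (18,20)

18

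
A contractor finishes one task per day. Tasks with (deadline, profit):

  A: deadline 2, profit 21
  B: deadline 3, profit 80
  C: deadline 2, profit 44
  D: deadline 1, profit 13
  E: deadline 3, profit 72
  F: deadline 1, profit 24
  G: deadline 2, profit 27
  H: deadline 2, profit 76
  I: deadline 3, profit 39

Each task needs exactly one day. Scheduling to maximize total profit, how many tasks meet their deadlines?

3

Take jobs in profit order; each goes to the latest open slot no later than its deadline.
Profit order: B=80 H=76 E=72 C=44 I=39 G=27 F=24 A=21 D=13
Assign: B→slot 3, H→slot 2, E→slot 1, C skipped, I skipped, G skipped, F skipped, A skipped, D skipped.
Slots: [1:E] [2:H] [3:B]
3 of 9 scheduled.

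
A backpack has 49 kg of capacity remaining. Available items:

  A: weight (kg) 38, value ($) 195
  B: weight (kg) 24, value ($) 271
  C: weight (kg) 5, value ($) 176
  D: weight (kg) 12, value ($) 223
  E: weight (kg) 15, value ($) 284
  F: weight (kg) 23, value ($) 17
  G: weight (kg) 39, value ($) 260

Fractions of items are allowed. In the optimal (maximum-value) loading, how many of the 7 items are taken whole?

3

Order: C (176/5=35.20) > E (284/15=18.93) > D (223/12=18.58) > B (271/24=11.29) > G (260/39=6.67) > A (195/38=5.13) > F (17/23=0.74)
Fill: take C (5 @ 176) → take E (15 @ 284) → take D (12 @ 223) → take 17/24 of B → 191.96; 49/49 used.
3 item(s) taken whole; one partial (take 17/24 of B).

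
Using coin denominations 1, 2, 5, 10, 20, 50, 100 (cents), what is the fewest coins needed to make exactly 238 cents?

Greedy: take as many of the largest coin as possible, then repeat with the remainder.
238 − 2×100→38 − 1×20→18 − 1×10→8 − 1×5→3 − 1×2→1 − 1×1→0
Total coins = 2 + 1 + 1 + 1 + 1 + 1 = 7

7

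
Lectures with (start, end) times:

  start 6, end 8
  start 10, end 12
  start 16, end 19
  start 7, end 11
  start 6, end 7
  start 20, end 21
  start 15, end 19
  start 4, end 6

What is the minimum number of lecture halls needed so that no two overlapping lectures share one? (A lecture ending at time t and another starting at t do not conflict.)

Events (time:±→running): 4:+→1 6:-→0 6:+→1 6:+→2 … peak 2.

2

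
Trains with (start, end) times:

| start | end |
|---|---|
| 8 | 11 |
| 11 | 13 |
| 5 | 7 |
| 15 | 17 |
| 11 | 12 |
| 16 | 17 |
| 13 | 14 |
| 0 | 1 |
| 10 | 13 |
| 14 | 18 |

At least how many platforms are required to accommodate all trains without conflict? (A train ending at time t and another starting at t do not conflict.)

starts: [0, 5, 8, 10, 11, 11, 13, 14, 15, 16]
ends:   [1, 7, 11, 12, 13, 13, 14, 17, 17, 18]
s0→1 e1→0 s5→1 e7→0 s8→1 s10→2 e11→1 s11→2 s11→3  — peak 3.

3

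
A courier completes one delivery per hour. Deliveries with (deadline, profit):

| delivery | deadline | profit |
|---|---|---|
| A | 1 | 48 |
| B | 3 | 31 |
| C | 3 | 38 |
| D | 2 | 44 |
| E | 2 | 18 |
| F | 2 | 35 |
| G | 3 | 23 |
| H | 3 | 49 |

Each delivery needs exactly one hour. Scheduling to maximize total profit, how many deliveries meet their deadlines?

3

Take jobs in profit order; each goes to the latest open slot no later than its deadline.
Profit order: H=49 A=48 D=44 C=38 F=35 B=31 G=23 E=18
Assign: H→slot 3, A→slot 1, D→slot 2, C skipped, F skipped, B skipped, G skipped, E skipped.
Slots: [1:A] [2:D] [3:H]
3 of 8 scheduled.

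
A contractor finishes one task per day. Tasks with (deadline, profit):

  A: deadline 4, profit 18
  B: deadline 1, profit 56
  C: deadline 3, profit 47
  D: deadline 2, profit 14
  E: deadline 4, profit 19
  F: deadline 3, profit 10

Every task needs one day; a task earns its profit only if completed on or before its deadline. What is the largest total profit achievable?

140

Profit order: B=56 C=47 E=19 A=18 D=14 F=10
Assign: B→slot 1, C→slot 3, E→slot 4, A→slot 2, D skipped, F skipped.
Slots: [1:B] [2:A] [3:C] [4:E]
Profit = 56 + 18 + 47 + 19 = 140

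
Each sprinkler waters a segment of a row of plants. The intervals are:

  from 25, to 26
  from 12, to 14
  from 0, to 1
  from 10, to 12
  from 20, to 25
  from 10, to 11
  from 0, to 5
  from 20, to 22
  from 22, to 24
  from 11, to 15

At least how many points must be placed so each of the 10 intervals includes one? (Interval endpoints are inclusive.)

By right end: [0,1]  [0,5]  [10,11]  [10,12]  [12,14]  [11,15]  [20,22]  [22,24]  [20,25]  [25,26]
[0,1] uncovered → point at 1; [10,11] uncovered → point at 11; [12,14] uncovered → point at 14; [20,22] uncovered → point at 22; [25,26] uncovered → point at 26.
Points: 1, 11, 14, 22, 26 (5 total).

5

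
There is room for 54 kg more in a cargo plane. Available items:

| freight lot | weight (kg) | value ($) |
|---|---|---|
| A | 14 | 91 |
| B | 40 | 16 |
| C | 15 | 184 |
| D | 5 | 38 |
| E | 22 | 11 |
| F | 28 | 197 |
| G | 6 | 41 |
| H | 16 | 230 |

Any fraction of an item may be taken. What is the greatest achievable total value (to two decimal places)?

578.64

Order: H (230/16=14.38) > C (184/15=12.27) > D (38/5=7.60) > F (197/28=7.04) > G (41/6=6.83) > A (91/14=6.50) > E (11/22=0.50) > B (16/40=0.40)
Fill: take H (16 @ 230) → take C (15 @ 184) → take D (5 @ 38) → take 18/28 of F → 126.64; 54/54 used.
Total value = 578.64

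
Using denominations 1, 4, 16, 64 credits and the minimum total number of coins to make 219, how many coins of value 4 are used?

Greedy: take as many of the largest coin as possible, then repeat with the remainder.
219 − 3×64→27 − 1×16→11 − 2×4→3 − 3×1→0
Count of 4: 2

2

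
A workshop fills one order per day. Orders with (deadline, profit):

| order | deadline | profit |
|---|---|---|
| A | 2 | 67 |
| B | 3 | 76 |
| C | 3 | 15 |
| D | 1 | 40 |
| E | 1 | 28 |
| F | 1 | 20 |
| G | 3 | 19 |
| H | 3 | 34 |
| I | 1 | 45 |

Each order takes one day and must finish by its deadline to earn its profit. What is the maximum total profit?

Sort by profit descending; place each in the latest free slot ≤ its deadline.
By profit: B(d3,76), A(d2,67), I(d1,45), D(d1,40), H(d3,34), E(d1,28), F(d1,20), G(d3,19), C(d3,15)
B→slot 3; A→slot 2; I→slot 1; D skipped; H skipped; E skipped; F skipped; G skipped; C skipped.
Profit = 45 + 67 + 76 = 188

188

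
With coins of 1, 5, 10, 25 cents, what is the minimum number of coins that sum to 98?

98 = 3×25 + 2×10 + 3×1
Total coins = 3 + 2 + 3 = 8

8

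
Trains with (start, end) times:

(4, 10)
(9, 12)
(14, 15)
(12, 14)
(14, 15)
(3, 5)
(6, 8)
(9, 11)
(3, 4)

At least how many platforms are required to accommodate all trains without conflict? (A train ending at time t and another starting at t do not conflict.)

The answer is the maximum number of intervals overlapping at any instant.
Events (time:±→running): 3:+→1 3:+→2 4:-→1 4:+→2 5:-→1 6:+→2 8:-→1 9:+→2 9:+→3 … peak 3.

3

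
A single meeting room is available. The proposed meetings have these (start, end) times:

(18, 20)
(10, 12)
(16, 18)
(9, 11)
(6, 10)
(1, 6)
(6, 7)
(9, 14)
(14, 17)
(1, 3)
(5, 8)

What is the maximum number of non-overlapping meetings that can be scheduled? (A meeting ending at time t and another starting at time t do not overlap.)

5

Sort by end time and greedily take each interval whose start is ≥ the last chosen end.
Sorted by end: (1,3)  (1,6)  (6,7)  (5,8)  (6,10)  (9,11)  (10,12)  (9,14)  (14,17)  (16,18)  (18,20)
take (1,3); skip (1,6); take (6,7); take (9,11); take (14,17); take (18,20).
Selected 5 meetings.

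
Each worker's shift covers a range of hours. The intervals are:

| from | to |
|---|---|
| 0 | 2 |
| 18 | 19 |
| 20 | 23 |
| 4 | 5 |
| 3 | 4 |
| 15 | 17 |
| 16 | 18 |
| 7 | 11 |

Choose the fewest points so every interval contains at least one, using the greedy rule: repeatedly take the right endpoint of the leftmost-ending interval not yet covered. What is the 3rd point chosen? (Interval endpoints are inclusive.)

Sort by right endpoint; whenever an interval is uncovered, place a point at its right end.
By right end: [0,2]  [3,4]  [4,5]  [7,11]  [15,17]  [16,18]  [18,19]  [20,23]
[0,2] uncovered → point at 2; [3,4] uncovered → point at 4; [7,11] uncovered → point at 11; [15,17] uncovered → point at 17; [18,19] uncovered → point at 19; [20,23] uncovered → point at 23.
Points: 2, 4, 11, 17, 19, 23 (6 total).

11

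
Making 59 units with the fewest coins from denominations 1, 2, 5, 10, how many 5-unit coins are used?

1

59 = 5×10 + 1×5 + 2×2
Count of 5: 1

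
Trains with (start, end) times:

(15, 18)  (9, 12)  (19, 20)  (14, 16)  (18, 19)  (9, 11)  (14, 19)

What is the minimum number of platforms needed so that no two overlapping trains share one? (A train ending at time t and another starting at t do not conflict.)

Events (time:±→running): 9:+→1 9:+→2 11:-→1 12:-→0 14:+→1 14:+→2 15:+→3 … peak 3.

3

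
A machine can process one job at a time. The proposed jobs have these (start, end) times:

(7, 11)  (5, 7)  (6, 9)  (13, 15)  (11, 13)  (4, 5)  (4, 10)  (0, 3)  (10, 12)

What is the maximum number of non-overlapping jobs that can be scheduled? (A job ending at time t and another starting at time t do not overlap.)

6

Greedy by earliest finish: after sorting by end time, pick each interval compatible with the last pick.
By end time: (0,3), (4,5), (5,7), (6,9), (4,10), (7,11), (10,12), (11,13), (13,15).
Pick (0,3); next start ≥ 3 → (4,5); next start ≥ 5 → (5,7); next start ≥ 7 → (7,11); next start ≥ 11 → (11,13); next start ≥ 13 → (13,15).
Selected 6 jobs.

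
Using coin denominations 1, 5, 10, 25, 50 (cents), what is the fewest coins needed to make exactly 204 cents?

Use the largest denomination that fits, subtract, and repeat.
204 = 4×50 + 4×1
Total coins = 4 + 4 = 8

8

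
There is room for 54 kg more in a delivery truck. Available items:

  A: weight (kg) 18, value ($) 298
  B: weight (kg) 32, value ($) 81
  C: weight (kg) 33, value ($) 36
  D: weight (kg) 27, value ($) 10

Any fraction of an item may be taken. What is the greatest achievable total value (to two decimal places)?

383.36

Order: A (298/18=16.56) > B (81/32=2.53) > C (36/33=1.09) > D (10/27=0.37)
Fill: take A (18 @ 298) → take B (32 @ 81) → take 4/33 of C → 4.36; 54/54 used.
Total value = 383.36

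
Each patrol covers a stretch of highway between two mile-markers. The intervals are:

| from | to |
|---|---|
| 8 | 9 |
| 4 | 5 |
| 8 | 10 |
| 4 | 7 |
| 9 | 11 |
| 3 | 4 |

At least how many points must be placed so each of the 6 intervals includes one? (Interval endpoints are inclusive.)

2

Process intervals by earliest right end; each time one isn't hit yet, stab at its right endpoint.
By right end: [3,4]  [4,5]  [4,7]  [8,9]  [8,10]  [9,11]
[3,4] uncovered → point at 4; [8,9] uncovered → point at 9.
Points: 4, 9 (2 total).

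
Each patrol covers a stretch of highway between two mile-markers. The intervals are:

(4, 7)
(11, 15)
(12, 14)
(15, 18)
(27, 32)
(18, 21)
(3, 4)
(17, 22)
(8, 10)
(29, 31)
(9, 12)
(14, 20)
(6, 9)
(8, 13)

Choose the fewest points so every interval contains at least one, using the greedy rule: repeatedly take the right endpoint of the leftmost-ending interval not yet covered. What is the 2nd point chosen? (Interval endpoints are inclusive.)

Process intervals by earliest right end; each time one isn't hit yet, stab at its right endpoint.
Sorted: [3,4] [4,7] [6,9] [8,10] [9,12] [8,13] [12,14] [11,15] [15,18] [14,20] [18,21] [17,22] [29,31] [27,32]
{[3,4],[4,7]} hit by 4; {[6,9],[8,10],[9,12],[8,13]} hit by 9; {[12,14],[11,15]} hit by 14; {[15,18],[14,20],[18,21],[17,22]} hit by 18; {[29,31],[27,32]} hit by 31.
Points: 4, 9, 14, 18, 31 (5 total).

9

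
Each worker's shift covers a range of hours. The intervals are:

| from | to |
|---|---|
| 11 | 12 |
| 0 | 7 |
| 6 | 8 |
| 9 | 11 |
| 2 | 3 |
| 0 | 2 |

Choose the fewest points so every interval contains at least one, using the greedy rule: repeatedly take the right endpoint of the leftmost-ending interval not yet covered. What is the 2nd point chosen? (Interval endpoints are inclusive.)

Sort by right endpoint; whenever an interval is uncovered, place a point at its right end.
By right end: [0,2]  [2,3]  [0,7]  [6,8]  [9,11]  [11,12]
[0,2] uncovered → point at 2; [6,8] uncovered → point at 8; [9,11] uncovered → point at 11.
Points: 2, 8, 11 (3 total).

8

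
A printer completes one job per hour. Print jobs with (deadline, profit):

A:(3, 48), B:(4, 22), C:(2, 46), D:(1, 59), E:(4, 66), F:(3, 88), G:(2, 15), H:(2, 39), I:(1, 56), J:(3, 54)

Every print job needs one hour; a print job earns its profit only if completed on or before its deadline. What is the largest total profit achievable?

267

Profit order: F=88 E=66 D=59 I=56 J=54 A=48 C=46 H=39 B=22 G=15
Assign: F→slot 3, E→slot 4, D→slot 1, I skipped, J→slot 2, A skipped, C skipped, H skipped, B skipped, G skipped.
Slots: [1:D] [2:J] [3:F] [4:E]
Profit = 59 + 54 + 88 + 66 = 267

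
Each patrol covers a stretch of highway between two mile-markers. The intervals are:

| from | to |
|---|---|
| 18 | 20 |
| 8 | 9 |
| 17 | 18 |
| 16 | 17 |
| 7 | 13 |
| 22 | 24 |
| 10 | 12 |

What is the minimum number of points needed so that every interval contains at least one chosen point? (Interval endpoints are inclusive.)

5

Sorted: [8,9] [10,12] [7,13] [16,17] [17,18] [18,20] [22,24]
{[8,9]} hit by 9; {[10,12],[7,13]} hit by 12; {[16,17],[17,18]} hit by 17; {[18,20]} hit by 20; {[22,24]} hit by 24.
Points: 9, 12, 17, 20, 24 (5 total).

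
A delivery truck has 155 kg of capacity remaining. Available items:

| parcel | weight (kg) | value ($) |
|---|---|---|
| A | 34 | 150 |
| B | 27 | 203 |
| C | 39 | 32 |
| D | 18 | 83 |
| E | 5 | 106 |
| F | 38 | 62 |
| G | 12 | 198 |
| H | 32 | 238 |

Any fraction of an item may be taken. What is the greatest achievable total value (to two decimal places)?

Sort by value per unit weight and fill in that order.
Order: E (106/5=21.20) > G (198/12=16.50) > B (203/27=7.52) > H (238/32=7.44) > D (83/18=4.61) > A (150/34=4.41) > F (62/38=1.63) > C (32/39=0.82)
Fill: take E (5 @ 106) → take G (12 @ 198) → take B (27 @ 203) → take H (32 @ 238) → take D (18 @ 83) → take A (34 @ 150) → take 27/38 of F → 44.05; 155/155 used.
Total value = 1022.05

1022.05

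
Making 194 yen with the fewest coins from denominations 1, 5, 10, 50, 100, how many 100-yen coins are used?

1

194 − 1×100→94 − 1×50→44 − 4×10→4 − 4×1→0
Count of 100: 1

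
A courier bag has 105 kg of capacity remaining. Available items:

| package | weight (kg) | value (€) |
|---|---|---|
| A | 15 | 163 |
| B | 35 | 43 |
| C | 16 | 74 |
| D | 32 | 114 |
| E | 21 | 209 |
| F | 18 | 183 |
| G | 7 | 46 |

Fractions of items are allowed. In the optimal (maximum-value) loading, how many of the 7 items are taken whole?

5

Sort by value per unit weight and fill in that order.
Order: A (163/15=10.87) > F (183/18=10.17) > E (209/21=9.95) > G (46/7=6.57) > C (74/16=4.62) > D (114/32=3.56) > B (43/35=1.23)
Fill: take A (15 @ 163) → take F (18 @ 183) → take E (21 @ 209) → take G (7 @ 46) → take C (16 @ 74) → take 28/32 of D → 99.75; 105/105 used.
5 item(s) taken whole; one partial (take 28/32 of D).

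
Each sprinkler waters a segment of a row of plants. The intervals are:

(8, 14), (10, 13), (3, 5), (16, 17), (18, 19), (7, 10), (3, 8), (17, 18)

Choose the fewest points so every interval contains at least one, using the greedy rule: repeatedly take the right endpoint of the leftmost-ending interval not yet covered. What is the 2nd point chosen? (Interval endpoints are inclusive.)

By right end: [3,5]  [3,8]  [7,10]  [10,13]  [8,14]  [16,17]  [17,18]  [18,19]
[3,5] uncovered → point at 5; [7,10] uncovered → point at 10; [16,17] uncovered → point at 17; [18,19] uncovered → point at 19.
Points: 5, 10, 17, 19 (4 total).

10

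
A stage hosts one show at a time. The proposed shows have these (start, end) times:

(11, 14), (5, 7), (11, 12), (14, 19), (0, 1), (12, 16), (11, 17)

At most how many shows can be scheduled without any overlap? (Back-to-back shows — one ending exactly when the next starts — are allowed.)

4

Sort by end time and greedily take each interval whose start is ≥ the last chosen end.
By end time: (0,1), (5,7), (11,12), (11,14), (12,16), (11,17), (14,19).
Pick (0,1); next start ≥ 1 → (5,7); next start ≥ 7 → (11,12); next start ≥ 12 → (12,16).
Selected 4 shows.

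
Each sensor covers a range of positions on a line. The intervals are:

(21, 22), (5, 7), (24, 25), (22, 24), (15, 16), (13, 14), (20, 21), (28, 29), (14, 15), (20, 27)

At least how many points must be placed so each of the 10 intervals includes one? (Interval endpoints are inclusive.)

6

Sort by right endpoint; whenever an interval is uncovered, place a point at its right end.
By right end: [5,7]  [13,14]  [14,15]  [15,16]  [20,21]  [21,22]  [22,24]  [24,25]  [20,27]  [28,29]
[5,7] uncovered → point at 7; [13,14] uncovered → point at 14; [15,16] uncovered → point at 16; [20,21] uncovered → point at 21; [22,24] uncovered → point at 24; [28,29] uncovered → point at 29.
Points: 7, 14, 16, 21, 24, 29 (6 total).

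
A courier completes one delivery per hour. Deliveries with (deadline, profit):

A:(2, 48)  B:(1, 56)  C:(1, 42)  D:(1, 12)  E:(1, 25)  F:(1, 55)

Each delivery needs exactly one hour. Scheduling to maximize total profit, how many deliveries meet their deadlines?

Profit order: B=56 F=55 A=48 C=42 E=25 D=12
Assign: B→slot 1, F skipped, A→slot 2, C skipped, E skipped, D skipped.
Slots: [1:B] [2:A]
2 of 6 scheduled.

2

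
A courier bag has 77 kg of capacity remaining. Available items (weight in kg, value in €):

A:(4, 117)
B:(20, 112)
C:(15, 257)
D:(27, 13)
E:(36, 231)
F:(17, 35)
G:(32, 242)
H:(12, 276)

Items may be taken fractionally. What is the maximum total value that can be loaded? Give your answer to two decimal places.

981.83

Sort by value per unit weight and fill in that order.
Order: A (117/4=29.25) > H (276/12=23.00) > C (257/15=17.13) > G (242/32=7.56) > E (231/36=6.42) > B (112/20=5.60) > F (35/17=2.06) > D (13/27=0.48)
Fill: take A (4 @ 117) → take H (12 @ 276) → take C (15 @ 257) → take G (32 @ 242) → take 14/36 of E → 89.83; 77/77 used.
Total value = 981.83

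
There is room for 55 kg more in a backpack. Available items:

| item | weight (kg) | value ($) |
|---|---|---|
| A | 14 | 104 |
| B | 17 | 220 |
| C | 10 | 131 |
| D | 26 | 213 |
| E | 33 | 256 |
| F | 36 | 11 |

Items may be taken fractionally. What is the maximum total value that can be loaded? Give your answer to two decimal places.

579.52

Sort by value per unit weight and fill in that order.
Ratios (sorted): C 13.10, B 12.94, D 8.19, E 7.76, A 7.43, F 0.31
take C (10 @ 131); take B (17 @ 220); take D (26 @ 213); take 2/33 of E → 15.52. Capacity used 55/55.
Total value = 579.52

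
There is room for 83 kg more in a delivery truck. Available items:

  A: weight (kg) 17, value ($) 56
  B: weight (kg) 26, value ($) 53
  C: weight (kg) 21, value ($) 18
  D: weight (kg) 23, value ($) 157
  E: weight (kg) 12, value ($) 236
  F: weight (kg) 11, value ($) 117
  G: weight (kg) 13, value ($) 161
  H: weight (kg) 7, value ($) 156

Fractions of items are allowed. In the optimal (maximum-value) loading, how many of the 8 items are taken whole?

6

Greedy by value/weight ratio, highest first.
Ratios (sorted): H 22.29, E 19.67, G 12.38, F 10.64, D 6.83, A 3.29, B 2.04, C 0.86
take H (7 @ 156); take E (12 @ 236); take G (13 @ 161); take F (11 @ 117); take D (23 @ 157); take A (17 @ 56). Capacity used 83/83.
6 item(s) taken whole.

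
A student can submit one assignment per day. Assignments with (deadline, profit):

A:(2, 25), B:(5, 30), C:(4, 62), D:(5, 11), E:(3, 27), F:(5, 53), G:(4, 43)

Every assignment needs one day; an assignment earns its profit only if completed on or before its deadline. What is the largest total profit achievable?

Sort by profit descending; place each in the latest free slot ≤ its deadline.
By profit: C(d4,62), F(d5,53), G(d4,43), B(d5,30), E(d3,27), A(d2,25), D(d5,11)
C→slot 4; F→slot 5; G→slot 3; B→slot 2; E→slot 1; A skipped; D skipped.
Profit = 27 + 30 + 43 + 62 + 53 = 215

215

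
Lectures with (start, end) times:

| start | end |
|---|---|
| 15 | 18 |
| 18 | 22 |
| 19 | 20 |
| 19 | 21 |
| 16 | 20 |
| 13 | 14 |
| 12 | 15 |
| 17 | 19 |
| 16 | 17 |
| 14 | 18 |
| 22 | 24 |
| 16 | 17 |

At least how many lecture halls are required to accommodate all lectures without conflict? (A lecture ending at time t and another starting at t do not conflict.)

5

The answer is the maximum number of intervals overlapping at any instant.
Events (time:±→running): 12:+→1 13:+→2 14:-→1 14:+→2 15:-→1 15:+→2 16:+→3 16:+→4 16:+→5 … peak 5.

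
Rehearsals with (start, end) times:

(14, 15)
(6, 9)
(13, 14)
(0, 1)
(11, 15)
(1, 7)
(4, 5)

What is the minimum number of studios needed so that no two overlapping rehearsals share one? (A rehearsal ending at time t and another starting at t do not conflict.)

Count concurrent intervals with a sweep; the peak is the room count.
Events (time:±→running): 0:+→1 1:-→0 1:+→1 4:+→2 … peak 2.

2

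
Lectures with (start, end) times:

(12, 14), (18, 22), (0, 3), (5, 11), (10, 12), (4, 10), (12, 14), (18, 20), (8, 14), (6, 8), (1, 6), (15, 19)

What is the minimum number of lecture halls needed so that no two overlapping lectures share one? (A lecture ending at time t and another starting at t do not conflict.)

Events (time:±→running): 0:+→1 1:+→2 3:-→1 4:+→2 5:+→3 … peak 3.

3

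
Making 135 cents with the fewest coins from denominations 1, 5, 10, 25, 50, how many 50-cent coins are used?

135 − 2×50→35 − 1×25→10 − 1×10→0
Count of 50: 2

2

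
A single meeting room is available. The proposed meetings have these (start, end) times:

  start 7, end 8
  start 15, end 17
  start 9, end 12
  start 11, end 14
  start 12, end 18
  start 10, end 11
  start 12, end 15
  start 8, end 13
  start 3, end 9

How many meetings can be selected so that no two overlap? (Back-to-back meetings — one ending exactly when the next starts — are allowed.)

Sort by end time and greedily take each interval whose start is ≥ the last chosen end.
Sorted by end: (7,8)  (3,9)  (10,11)  (9,12)  (8,13)  (11,14)  (12,15)  (15,17)  (12,18)
take (7,8); skip (3,9); take (10,11); skip (9,12); skip (8,13); take (11,14); take (15,17).
Selected 4 meetings.

4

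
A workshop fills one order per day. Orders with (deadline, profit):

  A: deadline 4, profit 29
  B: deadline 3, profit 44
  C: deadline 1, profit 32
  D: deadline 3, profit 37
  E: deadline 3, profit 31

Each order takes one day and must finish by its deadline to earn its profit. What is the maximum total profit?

142

By profit: B(d3,44), D(d3,37), C(d1,32), E(d3,31), A(d4,29)
B→slot 3; D→slot 2; C→slot 1; E skipped; A→slot 4.
Profit = 32 + 37 + 44 + 29 = 142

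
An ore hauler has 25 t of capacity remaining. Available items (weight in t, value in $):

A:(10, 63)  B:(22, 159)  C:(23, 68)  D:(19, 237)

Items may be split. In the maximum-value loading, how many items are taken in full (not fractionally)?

Greedy by value/weight ratio, highest first.
Ratios (sorted): D 12.47, B 7.23, A 6.30, C 2.96
take D (19 @ 237); take 6/22 of B → 43.36. Capacity used 25/25.
1 item(s) taken whole; one partial (take 6/22 of B).

1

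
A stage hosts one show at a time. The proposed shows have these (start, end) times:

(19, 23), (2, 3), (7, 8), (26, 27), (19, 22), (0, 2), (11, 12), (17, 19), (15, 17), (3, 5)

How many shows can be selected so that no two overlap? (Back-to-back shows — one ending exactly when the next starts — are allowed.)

Sort by end time and greedily take each interval whose start is ≥ the last chosen end.
By end time: (0,2), (2,3), (3,5), (7,8), (11,12), (15,17), (17,19), (19,22), (19,23), (26,27).
Pick (0,2); next start ≥ 2 → (2,3); next start ≥ 3 → (3,5); next start ≥ 5 → (7,8); next start ≥ 8 → (11,12); next start ≥ 12 → (15,17); next start ≥ 17 → (17,19); next start ≥ 19 → (19,22); next start ≥ 22 → (26,27).
Selected 9 shows.

9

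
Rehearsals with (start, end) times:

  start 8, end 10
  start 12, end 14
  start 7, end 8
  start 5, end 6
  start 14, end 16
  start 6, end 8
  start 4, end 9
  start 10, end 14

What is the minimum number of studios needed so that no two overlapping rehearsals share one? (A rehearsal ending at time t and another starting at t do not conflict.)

Events (time:±→running): 4:+→1 5:+→2 6:-→1 6:+→2 7:+→3 … peak 3.

3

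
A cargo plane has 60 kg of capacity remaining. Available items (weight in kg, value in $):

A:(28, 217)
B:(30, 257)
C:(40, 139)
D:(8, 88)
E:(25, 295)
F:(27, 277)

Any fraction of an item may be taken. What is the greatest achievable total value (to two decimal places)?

660.00

Sort by value per unit weight and fill in that order.
Order: E (295/25=11.80) > D (88/8=11.00) > F (277/27=10.26) > B (257/30=8.57) > A (217/28=7.75) > C (139/40=3.48)
Fill: take E (25 @ 295) → take D (8 @ 88) → take F (27 @ 277); 60/60 used.
Total value = 660.00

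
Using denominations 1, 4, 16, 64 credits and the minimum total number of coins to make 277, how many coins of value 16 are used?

1

277 = 4×64 + 1×16 + 1×4 + 1×1
Count of 16: 1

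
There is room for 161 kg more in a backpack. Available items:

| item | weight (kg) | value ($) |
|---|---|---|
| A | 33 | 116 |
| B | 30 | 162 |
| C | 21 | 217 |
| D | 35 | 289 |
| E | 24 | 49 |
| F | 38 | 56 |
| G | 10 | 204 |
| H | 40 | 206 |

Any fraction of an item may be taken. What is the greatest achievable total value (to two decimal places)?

1165.88

Greedy by value/weight ratio, highest first.
Ratios (sorted): G 20.40, C 10.33, D 8.26, B 5.40, H 5.15, A 3.52, E 2.04, F 1.47
take G (10 @ 204); take C (21 @ 217); take D (35 @ 289); take B (30 @ 162); take H (40 @ 206); take 25/33 of A → 87.88. Capacity used 161/161.
Total value = 1165.88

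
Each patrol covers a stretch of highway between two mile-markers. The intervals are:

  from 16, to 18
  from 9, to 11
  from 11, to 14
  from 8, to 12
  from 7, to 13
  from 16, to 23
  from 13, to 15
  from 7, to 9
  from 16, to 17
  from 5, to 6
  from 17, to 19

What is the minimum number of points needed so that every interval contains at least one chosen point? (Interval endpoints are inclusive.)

4

Process intervals by earliest right end; each time one isn't hit yet, stab at its right endpoint.
Sorted: [5,6] [7,9] [9,11] [8,12] [7,13] [11,14] [13,15] [16,17] [16,18] [17,19] [16,23]
{[5,6]} hit by 6; {[7,9],[9,11],[8,12],[7,13]} hit by 9; {[11,14],[13,15]} hit by 14; {[16,17],[16,18],[17,19],[16,23]} hit by 17.
Points: 6, 9, 14, 17 (4 total).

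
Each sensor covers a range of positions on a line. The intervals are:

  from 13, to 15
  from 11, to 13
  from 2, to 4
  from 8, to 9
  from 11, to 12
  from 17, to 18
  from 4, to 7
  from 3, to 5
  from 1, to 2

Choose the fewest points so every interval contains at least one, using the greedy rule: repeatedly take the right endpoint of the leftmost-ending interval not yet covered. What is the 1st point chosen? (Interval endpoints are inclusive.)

Sort by right endpoint; whenever an interval is uncovered, place a point at its right end.
By right end: [1,2]  [2,4]  [3,5]  [4,7]  [8,9]  [11,12]  [11,13]  [13,15]  [17,18]
[1,2] uncovered → point at 2; [3,5] uncovered → point at 5; [8,9] uncovered → point at 9; [11,12] uncovered → point at 12; [13,15] uncovered → point at 15; [17,18] uncovered → point at 18.
Points: 2, 5, 9, 12, 15, 18 (6 total).

2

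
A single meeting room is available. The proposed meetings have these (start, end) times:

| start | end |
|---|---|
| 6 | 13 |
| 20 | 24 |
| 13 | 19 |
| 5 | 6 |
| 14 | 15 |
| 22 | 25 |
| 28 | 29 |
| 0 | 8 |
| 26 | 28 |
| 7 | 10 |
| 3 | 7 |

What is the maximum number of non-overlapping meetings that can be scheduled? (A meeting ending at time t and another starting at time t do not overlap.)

Order by finish time; keep every interval that doesn't clash with the previous kept one.
By end time: (5,6), (3,7), (0,8), (7,10), (6,13), (14,15), (13,19), (20,24), (22,25), (26,28), (28,29).
Pick (5,6); next start ≥ 6 → (7,10); next start ≥ 10 → (14,15); next start ≥ 15 → (20,24); next start ≥ 24 → (26,28); next start ≥ 28 → (28,29).
Selected 6 meetings.

6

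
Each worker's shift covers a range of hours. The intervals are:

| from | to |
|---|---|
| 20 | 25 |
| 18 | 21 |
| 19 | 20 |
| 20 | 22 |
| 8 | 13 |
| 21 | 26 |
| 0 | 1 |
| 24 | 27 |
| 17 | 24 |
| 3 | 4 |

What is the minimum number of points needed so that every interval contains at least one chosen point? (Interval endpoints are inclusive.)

5

By right end: [0,1]  [3,4]  [8,13]  [19,20]  [18,21]  [20,22]  [17,24]  [20,25]  [21,26]  [24,27]
[0,1] uncovered → point at 1; [3,4] uncovered → point at 4; [8,13] uncovered → point at 13; [19,20] uncovered → point at 20; [21,26] uncovered → point at 26.
Points: 1, 4, 13, 20, 26 (5 total).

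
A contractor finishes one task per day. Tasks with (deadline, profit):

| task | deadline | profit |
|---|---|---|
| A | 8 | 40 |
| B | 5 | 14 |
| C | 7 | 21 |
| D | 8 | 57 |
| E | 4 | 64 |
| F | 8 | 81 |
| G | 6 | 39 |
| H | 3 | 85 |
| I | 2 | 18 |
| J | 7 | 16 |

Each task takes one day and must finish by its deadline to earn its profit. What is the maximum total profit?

405

Profit order: H=85 F=81 E=64 D=57 A=40 G=39 C=21 I=18 J=16 B=14
Assign: H→slot 3, F→slot 8, E→slot 4, D→slot 7, A→slot 6, G→slot 5, C→slot 2, I→slot 1, J skipped, B skipped.
Slots: [1:I] [2:C] [3:H] [4:E] [5:G] [6:A] [7:D] [8:F]
Profit = 18 + 21 + 85 + 64 + 39 + 40 + 57 + 81 = 405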